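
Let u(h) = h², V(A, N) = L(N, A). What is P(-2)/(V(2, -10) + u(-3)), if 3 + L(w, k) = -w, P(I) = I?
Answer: -⅛ ≈ -0.12500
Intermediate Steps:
L(w, k) = -3 - w
V(A, N) = -3 - N
P(-2)/(V(2, -10) + u(-3)) = -2/((-3 - 1*(-10)) + (-3)²) = -2/((-3 + 10) + 9) = -2/(7 + 9) = -2/16 = -2*1/16 = -⅛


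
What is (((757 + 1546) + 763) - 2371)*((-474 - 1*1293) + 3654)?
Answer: 1311465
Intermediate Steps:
(((757 + 1546) + 763) - 2371)*((-474 - 1*1293) + 3654) = ((2303 + 763) - 2371)*((-474 - 1293) + 3654) = (3066 - 2371)*(-1767 + 3654) = 695*1887 = 1311465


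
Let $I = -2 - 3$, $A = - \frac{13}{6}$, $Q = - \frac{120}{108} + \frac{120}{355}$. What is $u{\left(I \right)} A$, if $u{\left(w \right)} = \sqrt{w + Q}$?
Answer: $- \frac{13 i \sqrt{261919}}{1278} \approx - 5.2059 i$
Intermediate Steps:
$Q = - \frac{494}{639}$ ($Q = \left(-120\right) \frac{1}{108} + 120 \cdot \frac{1}{355} = - \frac{10}{9} + \frac{24}{71} = - \frac{494}{639} \approx -0.77308$)
$A = - \frac{13}{6}$ ($A = \left(-13\right) \frac{1}{6} = - \frac{13}{6} \approx -2.1667$)
$I = -5$ ($I = -2 - 3 = -5$)
$u{\left(w \right)} = \sqrt{- \frac{494}{639} + w}$ ($u{\left(w \right)} = \sqrt{w - \frac{494}{639}} = \sqrt{- \frac{494}{639} + w}$)
$u{\left(I \right)} A = \frac{\sqrt{-35074 + 45369 \left(-5\right)}}{213} \left(- \frac{13}{6}\right) = \frac{\sqrt{-35074 - 226845}}{213} \left(- \frac{13}{6}\right) = \frac{\sqrt{-261919}}{213} \left(- \frac{13}{6}\right) = \frac{i \sqrt{261919}}{213} \left(- \frac{13}{6}\right) = - \frac{13 i \sqrt{261919}}{1278}$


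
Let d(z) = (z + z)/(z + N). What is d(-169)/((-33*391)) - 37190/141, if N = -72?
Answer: -38548975676/146152281 ≈ -263.76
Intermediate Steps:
d(z) = 2*z/(-72 + z) (d(z) = (z + z)/(z - 72) = (2*z)/(-72 + z) = 2*z/(-72 + z))
d(-169)/((-33*391)) - 37190/141 = (2*(-169)/(-72 - 169))/((-33*391)) - 37190/141 = (2*(-169)/(-241))/(-12903) - 37190*1/141 = (2*(-169)*(-1/241))*(-1/12903) - 37190/141 = (338/241)*(-1/12903) - 37190/141 = -338/3109623 - 37190/141 = -38548975676/146152281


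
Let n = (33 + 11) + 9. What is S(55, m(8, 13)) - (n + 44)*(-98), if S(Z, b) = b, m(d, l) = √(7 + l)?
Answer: 9506 + 2*√5 ≈ 9510.5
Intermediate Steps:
n = 53 (n = 44 + 9 = 53)
S(55, m(8, 13)) - (n + 44)*(-98) = √(7 + 13) - (53 + 44)*(-98) = √20 - 97*(-98) = 2*√5 - 1*(-9506) = 2*√5 + 9506 = 9506 + 2*√5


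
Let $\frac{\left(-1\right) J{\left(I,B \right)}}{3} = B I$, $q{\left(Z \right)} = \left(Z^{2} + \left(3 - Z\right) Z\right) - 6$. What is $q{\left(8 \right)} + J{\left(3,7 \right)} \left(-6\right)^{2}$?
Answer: $-2250$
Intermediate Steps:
$q{\left(Z \right)} = -6 + Z^{2} + Z \left(3 - Z\right)$ ($q{\left(Z \right)} = \left(Z^{2} + Z \left(3 - Z\right)\right) - 6 = -6 + Z^{2} + Z \left(3 - Z\right)$)
$J{\left(I,B \right)} = - 3 B I$
$q{\left(8 \right)} + J{\left(3,7 \right)} \left(-6\right)^{2} = \left(-6 + 3 \cdot 8\right) + \left(-3\right) 7 \cdot 3 \left(-6\right)^{2} = \left(-6 + 24\right) - 2268 = 18 - 2268 = -2250$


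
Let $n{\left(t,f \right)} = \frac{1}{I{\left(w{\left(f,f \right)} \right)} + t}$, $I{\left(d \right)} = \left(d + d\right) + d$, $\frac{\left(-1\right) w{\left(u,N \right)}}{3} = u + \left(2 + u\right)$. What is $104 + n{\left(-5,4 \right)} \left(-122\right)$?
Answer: $\frac{10002}{95} \approx 105.28$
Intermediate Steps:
$w{\left(u,N \right)} = -6 - 6 u$ ($w{\left(u,N \right)} = - 3 \left(u + \left(2 + u\right)\right) = - 3 \left(2 + 2 u\right) = -6 - 6 u$)
$I{\left(d \right)} = 3 d$ ($I{\left(d \right)} = 2 d + d = 3 d$)
$n{\left(t,f \right)} = \frac{1}{-18 + t - 18 f}$ ($n{\left(t,f \right)} = \frac{1}{3 \left(-6 - 6 f\right) + t} = \frac{1}{\left(-18 - 18 f\right) + t} = \frac{1}{-18 + t - 18 f}$)
$104 + n{\left(-5,4 \right)} \left(-122\right) = 104 + \frac{1}{-18 - 5 - 72} \left(-122\right) = 104 + \frac{1}{-95} \left(-122\right) = 104 - - \frac{122}{95} = 104 + \frac{122}{95} = \frac{10002}{95}$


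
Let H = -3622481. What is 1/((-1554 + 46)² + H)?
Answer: -1/1348417 ≈ -7.4161e-7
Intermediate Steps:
1/((-1554 + 46)² + H) = 1/((-1554 + 46)² - 3622481) = 1/((-1508)² - 3622481) = 1/(2274064 - 3622481) = 1/(-1348417) = -1/1348417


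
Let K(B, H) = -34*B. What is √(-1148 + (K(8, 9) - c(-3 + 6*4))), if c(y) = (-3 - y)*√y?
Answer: 2*√(-355 + 6*√21) ≈ 36.194*I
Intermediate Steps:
c(y) = √y*(-3 - y)
√(-1148 + (K(8, 9) - c(-3 + 6*4))) = √(-1148 + (-34*8 - √(-3 + 6*4)*(-3 - (-3 + 6*4)))) = √(-1148 + (-272 - √(-3 + 24)*(-3 - (-3 + 24)))) = √(-1148 + (-272 - √21*(-3 - 1*21))) = √(-1148 + (-272 - √21*(-3 - 21))) = √(-1148 + (-272 - √21*(-24))) = √(-1148 + (-272 - (-24)*√21)) = √(-1148 + (-272 + 24*√21)) = √(-1420 + 24*√21)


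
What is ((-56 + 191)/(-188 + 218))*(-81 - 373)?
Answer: -2043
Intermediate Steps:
((-56 + 191)/(-188 + 218))*(-81 - 373) = (135/30)*(-454) = (135*(1/30))*(-454) = (9/2)*(-454) = -2043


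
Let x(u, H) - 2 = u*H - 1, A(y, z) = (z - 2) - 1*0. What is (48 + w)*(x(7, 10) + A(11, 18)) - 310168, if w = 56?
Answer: -301120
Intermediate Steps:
A(y, z) = -2 + z (A(y, z) = (-2 + z) + 0 = -2 + z)
x(u, H) = 1 + H*u (x(u, H) = 2 + (u*H - 1) = 2 + (H*u - 1) = 2 + (-1 + H*u) = 1 + H*u)
(48 + w)*(x(7, 10) + A(11, 18)) - 310168 = (48 + 56)*((1 + 10*7) + (-2 + 18)) - 310168 = 104*((1 + 70) + 16) - 310168 = 104*(71 + 16) - 310168 = 104*87 - 310168 = 9048 - 310168 = -301120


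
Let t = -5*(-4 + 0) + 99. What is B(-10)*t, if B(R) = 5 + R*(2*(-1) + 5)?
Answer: -2975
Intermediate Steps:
t = 119 (t = -5*(-4) + 99 = 20 + 99 = 119)
B(R) = 5 + 3*R (B(R) = 5 + R*(-2 + 5) = 5 + R*3 = 5 + 3*R)
B(-10)*t = (5 + 3*(-10))*119 = (5 - 30)*119 = -25*119 = -2975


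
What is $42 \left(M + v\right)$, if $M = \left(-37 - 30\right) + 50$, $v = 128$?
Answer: $4662$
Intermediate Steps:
$M = -17$ ($M = -67 + 50 = -17$)
$42 \left(M + v\right) = 42 \left(-17 + 128\right) = 42 \cdot 111 = 4662$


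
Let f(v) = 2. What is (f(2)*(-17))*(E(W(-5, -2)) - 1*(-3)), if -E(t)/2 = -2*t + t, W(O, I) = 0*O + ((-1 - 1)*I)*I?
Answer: 442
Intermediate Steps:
W(O, I) = -2*I² (W(O, I) = 0 + (-2*I)*I = 0 - 2*I² = -2*I²)
E(t) = 2*t (E(t) = -2*(-2*t + t) = -(-2)*t = 2*t)
(f(2)*(-17))*(E(W(-5, -2)) - 1*(-3)) = (2*(-17))*(2*(-2*(-2)²) - 1*(-3)) = -34*(2*(-2*4) + 3) = -34*(2*(-8) + 3) = -34*(-16 + 3) = -34*(-13) = 442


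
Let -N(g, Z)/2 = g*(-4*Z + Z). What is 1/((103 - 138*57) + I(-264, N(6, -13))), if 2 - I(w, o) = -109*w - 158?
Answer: -1/36379 ≈ -2.7488e-5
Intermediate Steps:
N(g, Z) = 6*Z*g (N(g, Z) = -2*g*(-4*Z + Z) = -2*g*(-3*Z) = -(-6)*Z*g = 6*Z*g)
I(w, o) = 160 + 109*w (I(w, o) = 2 - (-109*w - 158) = 2 - (-158 - 109*w) = 2 + (158 + 109*w) = 160 + 109*w)
1/((103 - 138*57) + I(-264, N(6, -13))) = 1/((103 - 138*57) + (160 + 109*(-264))) = 1/((103 - 7866) + (160 - 28776)) = 1/(-7763 - 28616) = 1/(-36379) = -1/36379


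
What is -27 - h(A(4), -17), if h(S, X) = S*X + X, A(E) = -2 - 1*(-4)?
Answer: 24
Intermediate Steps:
A(E) = 2 (A(E) = -2 + 4 = 2)
h(S, X) = X + S*X
-27 - h(A(4), -17) = -27 - (-17)*(1 + 2) = -27 - (-17)*3 = -27 - 1*(-51) = -27 + 51 = 24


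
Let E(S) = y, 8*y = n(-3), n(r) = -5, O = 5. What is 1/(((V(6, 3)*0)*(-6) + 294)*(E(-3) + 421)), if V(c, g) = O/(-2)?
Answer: 4/494361 ≈ 8.0913e-6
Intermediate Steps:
y = -5/8 (y = (⅛)*(-5) = -5/8 ≈ -0.62500)
E(S) = -5/8
V(c, g) = -5/2 (V(c, g) = 5/(-2) = 5*(-½) = -5/2)
1/(((V(6, 3)*0)*(-6) + 294)*(E(-3) + 421)) = 1/((-5/2*0*(-6) + 294)*(-5/8 + 421)) = 1/((0*(-6) + 294)*(3363/8)) = 1/((0 + 294)*(3363/8)) = 1/(294*(3363/8)) = 1/(494361/4) = 4/494361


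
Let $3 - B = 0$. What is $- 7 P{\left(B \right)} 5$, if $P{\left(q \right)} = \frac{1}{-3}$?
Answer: $\frac{35}{3} \approx 11.667$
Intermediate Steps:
$B = 3$ ($B = 3 - 0 = 3 + 0 = 3$)
$P{\left(q \right)} = - \frac{1}{3}$
$- 7 P{\left(B \right)} 5 = \left(-7\right) \left(- \frac{1}{3}\right) 5 = \frac{7}{3} \cdot 5 = \frac{35}{3}$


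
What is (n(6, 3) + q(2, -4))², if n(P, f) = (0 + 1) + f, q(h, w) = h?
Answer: 36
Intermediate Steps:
n(P, f) = 1 + f
(n(6, 3) + q(2, -4))² = ((1 + 3) + 2)² = (4 + 2)² = 6² = 36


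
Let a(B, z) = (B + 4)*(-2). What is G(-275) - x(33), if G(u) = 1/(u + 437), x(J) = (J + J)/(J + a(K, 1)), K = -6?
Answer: -10655/5994 ≈ -1.7776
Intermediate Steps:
a(B, z) = -8 - 2*B (a(B, z) = (4 + B)*(-2) = -8 - 2*B)
x(J) = 2*J/(4 + J) (x(J) = (J + J)/(J + (-8 - 2*(-6))) = (2*J)/(J + (-8 + 12)) = (2*J)/(J + 4) = (2*J)/(4 + J) = 2*J/(4 + J))
G(u) = 1/(437 + u)
G(-275) - x(33) = 1/(437 - 275) - 2*33/(4 + 33) = 1/162 - 2*33/37 = 1/162 - 1*66/37 = 1/162 - 66/37 = -10655/5994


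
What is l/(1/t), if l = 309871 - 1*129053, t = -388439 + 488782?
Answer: 18143820574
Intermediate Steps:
t = 100343
l = 180818 (l = 309871 - 129053 = 180818)
l/(1/t) = 180818/(1/100343) = 180818*100343 = 18143820574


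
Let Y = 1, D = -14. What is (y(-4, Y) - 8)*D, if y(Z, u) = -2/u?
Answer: 140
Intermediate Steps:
(y(-4, Y) - 8)*D = (-2/1 - 8)*(-14) = (-2*1 - 8)*(-14) = (-2 - 8)*(-14) = -10*(-14) = 140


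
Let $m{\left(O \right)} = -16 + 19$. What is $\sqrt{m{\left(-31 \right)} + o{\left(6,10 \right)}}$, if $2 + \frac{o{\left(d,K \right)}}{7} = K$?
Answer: $\sqrt{59} \approx 7.6811$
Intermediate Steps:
$m{\left(O \right)} = 3$
$o{\left(d,K \right)} = -14 + 7 K$
$\sqrt{m{\left(-31 \right)} + o{\left(6,10 \right)}} = \sqrt{3 + \left(-14 + 7 \cdot 10\right)} = \sqrt{3 + \left(-14 + 70\right)} = \sqrt{3 + 56} = \sqrt{59}$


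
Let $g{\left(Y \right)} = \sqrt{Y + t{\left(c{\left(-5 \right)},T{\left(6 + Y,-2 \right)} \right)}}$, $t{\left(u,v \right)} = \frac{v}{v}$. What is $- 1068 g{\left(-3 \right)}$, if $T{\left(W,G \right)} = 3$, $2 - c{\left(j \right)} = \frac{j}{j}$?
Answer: $- 1068 i \sqrt{2} \approx - 1510.4 i$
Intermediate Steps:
$c{\left(j \right)} = 1$ ($c{\left(j \right)} = 2 - \frac{j}{j} = 2 - 1 = 1$)
$t{\left(u,v \right)} = 1$
$g{\left(Y \right)} = \sqrt{1 + Y}$ ($g{\left(Y \right)} = \sqrt{Y + 1} = \sqrt{1 + Y}$)
$- 1068 g{\left(-3 \right)} = - 1068 \sqrt{1 - 3} = - 1068 \sqrt{-2} = - 1068 i \sqrt{2}$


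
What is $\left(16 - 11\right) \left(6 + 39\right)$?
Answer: $225$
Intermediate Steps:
$\left(16 - 11\right) \left(6 + 39\right) = \left(16 - 11\right) 45 = 5 \cdot 45 = 225$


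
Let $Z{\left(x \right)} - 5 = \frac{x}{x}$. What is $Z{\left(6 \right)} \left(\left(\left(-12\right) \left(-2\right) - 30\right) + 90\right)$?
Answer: $504$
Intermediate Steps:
$Z{\left(x \right)} = 6$ ($Z{\left(x \right)} = 5 + \frac{x}{x} = 5 + 1 = 6$)
$Z{\left(6 \right)} \left(\left(\left(-12\right) \left(-2\right) - 30\right) + 90\right) = 6 \left(\left(\left(-12\right) \left(-2\right) - 30\right) + 90\right) = 6 \left(\left(24 - 30\right) + 90\right) = 6 \left(-6 + 90\right) = 6 \cdot 84 = 504$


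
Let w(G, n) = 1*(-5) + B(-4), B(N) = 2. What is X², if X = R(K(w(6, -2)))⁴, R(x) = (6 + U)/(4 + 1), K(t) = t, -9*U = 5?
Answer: 33232930569601/16815125390625 ≈ 1.9764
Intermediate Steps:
U = -5/9 (U = -⅑*5 = -5/9 ≈ -0.55556)
w(G, n) = -3 (w(G, n) = 1*(-5) + 2 = -5 + 2 = -3)
R(x) = 49/45 (R(x) = (6 - 5/9)/(4 + 1) = (49/9)/5 = (49/9)*(⅕) = 49/45)
X = 5764801/4100625 (X = (49/45)⁴ = 5764801/4100625 ≈ 1.4058)
X² = (5764801/4100625)² = 33232930569601/16815125390625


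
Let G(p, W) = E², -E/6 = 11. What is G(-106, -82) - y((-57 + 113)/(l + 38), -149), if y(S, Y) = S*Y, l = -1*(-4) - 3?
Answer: 178228/39 ≈ 4569.9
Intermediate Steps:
l = 1 (l = 4 - 3 = 1)
E = -66 (E = -6*11 = -66)
G(p, W) = 4356 (G(p, W) = (-66)² = 4356)
G(-106, -82) - y((-57 + 113)/(l + 38), -149) = 4356 - (-57 + 113)/(1 + 38)*(-149) = 4356 - 56/39*(-149) = 4356 - 56*(1/39)*(-149) = 4356 - 56*(-149)/39 = 4356 - 1*(-8344/39) = 4356 + 8344/39 = 178228/39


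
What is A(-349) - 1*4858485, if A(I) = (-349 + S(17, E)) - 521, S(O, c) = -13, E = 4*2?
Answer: -4859368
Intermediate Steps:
E = 8
A(I) = -883 (A(I) = (-349 - 13) - 521 = -362 - 521 = -883)
A(-349) - 1*4858485 = -883 - 1*4858485 = -883 - 4858485 = -4859368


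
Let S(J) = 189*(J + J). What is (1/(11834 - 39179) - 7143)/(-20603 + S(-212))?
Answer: 195325336/2754707955 ≈ 0.070906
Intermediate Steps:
S(J) = 378*J (S(J) = 189*(2*J) = 378*J)
(1/(11834 - 39179) - 7143)/(-20603 + S(-212)) = (1/(11834 - 39179) - 7143)/(-20603 + 378*(-212)) = (1/(-27345) - 7143)/(-20603 - 80136) = (-1/27345 - 7143)/(-100739) = -195325336/27345*(-1/100739) = 195325336/2754707955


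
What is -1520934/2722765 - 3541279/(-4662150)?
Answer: 510249613667/2538787768950 ≈ 0.20098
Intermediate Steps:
-1520934/2722765 - 3541279/(-4662150) = -1520934*1/2722765 - 3541279*(-1/4662150) = -1520934/2722765 + 3541279/4662150 = 510249613667/2538787768950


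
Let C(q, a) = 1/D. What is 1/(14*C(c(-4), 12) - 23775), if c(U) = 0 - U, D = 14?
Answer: -1/23774 ≈ -4.2063e-5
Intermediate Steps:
c(U) = -U
C(q, a) = 1/14
1/(14*C(c(-4), 12) - 23775) = 1/(14*(1/14) - 23775) = 1/(1 - 23775) = 1/(-23774) = -1/23774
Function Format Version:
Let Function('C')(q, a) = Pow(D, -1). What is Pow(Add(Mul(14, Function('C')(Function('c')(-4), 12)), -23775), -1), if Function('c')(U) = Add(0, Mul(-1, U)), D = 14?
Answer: Rational(-1, 23774) ≈ -4.2063e-5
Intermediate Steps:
Function('c')(U) = Mul(-1, U)
Function('C')(q, a) = Rational(1, 14) (Function('C')(q, a) = Pow(14, -1) = Rational(1, 14))
Pow(Add(Mul(14, Function('C')(Function('c')(-4), 12)), -23775), -1) = Pow(Add(Mul(14, Rational(1, 14)), -23775), -1) = Pow(Add(1, -23775), -1) = Pow(-23774, -1) = Rational(-1, 23774)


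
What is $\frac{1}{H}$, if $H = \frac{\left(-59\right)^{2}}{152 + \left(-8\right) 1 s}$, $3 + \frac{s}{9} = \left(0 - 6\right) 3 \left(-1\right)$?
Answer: $- \frac{928}{3481} \approx -0.26659$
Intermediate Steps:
$s = 135$ ($s = -27 + 9 \left(0 - 6\right) 3 \left(-1\right) = -27 + 9 \left(-6\right) 3 \left(-1\right) = -27 + 9 \left(\left(-18\right) \left(-1\right)\right) = -27 + 9 \cdot 18 = -27 + 162 = 135$)
$H = - \frac{3481}{928}$ ($H = \frac{\left(-59\right)^{2}}{152 + \left(-8\right) 1 \cdot 135} = \frac{3481}{152 - 1080} = \frac{3481}{-928} = 3481 \left(- \frac{1}{928}\right) = - \frac{3481}{928} \approx -3.7511$)
$\frac{1}{H} = \frac{1}{- \frac{3481}{928}} = - \frac{928}{3481}$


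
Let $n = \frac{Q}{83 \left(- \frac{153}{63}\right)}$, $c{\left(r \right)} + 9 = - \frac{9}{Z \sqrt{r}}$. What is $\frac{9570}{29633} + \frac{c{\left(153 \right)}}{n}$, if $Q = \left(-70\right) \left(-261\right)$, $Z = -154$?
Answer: $\frac{177801863}{421084930} - \frac{83 \sqrt{17}}{6565020} \approx 0.42219$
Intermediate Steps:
$Q = 18270$
$c{\left(r \right)} = -9 + \frac{9}{154 \sqrt{r}}$ ($c{\left(r \right)} = -9 - \frac{9}{\left(-154\right) \sqrt{r}} = -9 - 9 \left(- \frac{1}{154 \sqrt{r}}\right) = -9 + \frac{9}{154 \sqrt{r}}$)
$n = - \frac{127890}{1411}$ ($n = \frac{18270}{83 \left(- \frac{153}{63}\right)} = \frac{18270}{83 \left(\left(-153\right) \frac{1}{63}\right)} = \frac{18270}{83 \left(- \frac{17}{7}\right)} = \frac{18270}{- \frac{1411}{7}} = 18270 \left(- \frac{7}{1411}\right) = - \frac{127890}{1411} \approx -90.638$)
$\frac{9570}{29633} + \frac{c{\left(153 \right)}}{n} = \frac{9570}{29633} + \frac{-9 + \frac{9}{154 \cdot 3 \sqrt{17}}}{- \frac{127890}{1411}} = 9570 \cdot \frac{1}{29633} + \left(-9 + \frac{9 \frac{\sqrt{17}}{51}}{154}\right) \left(- \frac{1411}{127890}\right) = \frac{9570}{29633} + \left(-9 + \frac{3 \sqrt{17}}{2618}\right) \left(- \frac{1411}{127890}\right) = \frac{9570}{29633} + \left(\frac{1411}{14210} - \frac{83 \sqrt{17}}{6565020}\right) = \frac{177801863}{421084930} - \frac{83 \sqrt{17}}{6565020}$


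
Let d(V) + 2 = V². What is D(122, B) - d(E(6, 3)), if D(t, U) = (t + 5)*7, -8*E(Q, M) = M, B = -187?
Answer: 57015/64 ≈ 890.86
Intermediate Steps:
E(Q, M) = -M/8
D(t, U) = 35 + 7*t (D(t, U) = (5 + t)*7 = 35 + 7*t)
d(V) = -2 + V²
D(122, B) - d(E(6, 3)) = (35 + 7*122) - (-2 + (-⅛*3)²) = (35 + 854) - (-2 + (-3/8)²) = 889 - (-2 + 9/64) = 889 - 1*(-119/64) = 889 + 119/64 = 57015/64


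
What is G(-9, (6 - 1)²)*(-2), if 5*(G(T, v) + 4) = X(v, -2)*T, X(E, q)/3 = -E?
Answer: -262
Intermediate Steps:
X(E, q) = -3*E (X(E, q) = 3*(-E) = -3*E)
G(T, v) = -4 - 3*T*v/5 (G(T, v) = -4 + ((-3*v)*T)/5 = -4 + (-3*T*v)/5 = -4 - 3*T*v/5)
G(-9, (6 - 1)²)*(-2) = (-4 - ⅗*(-9)*(6 - 1)²)*(-2) = (-4 - ⅗*(-9)*5²)*(-2) = (-4 - ⅗*(-9)*25)*(-2) = (-4 + 135)*(-2) = 131*(-2) = -262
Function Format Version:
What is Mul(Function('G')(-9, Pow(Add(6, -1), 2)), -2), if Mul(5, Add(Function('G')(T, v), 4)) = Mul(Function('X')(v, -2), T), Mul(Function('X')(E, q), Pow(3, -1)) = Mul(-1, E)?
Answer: -262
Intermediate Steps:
Function('X')(E, q) = Mul(-3, E) (Function('X')(E, q) = Mul(3, Mul(-1, E)) = Mul(-3, E))
Function('G')(T, v) = Add(-4, Mul(Rational(-3, 5), T, v)) (Function('G')(T, v) = Add(-4, Mul(Rational(1, 5), Mul(Mul(-3, v), T))) = Add(-4, Mul(Rational(1, 5), Mul(-3, T, v))) = Add(-4, Mul(Rational(-3, 5), T, v)))
Mul(Function('G')(-9, Pow(Add(6, -1), 2)), -2) = Mul(Add(-4, Mul(Rational(-3, 5), -9, Pow(Add(6, -1), 2))), -2) = Mul(Add(-4, Mul(Rational(-3, 5), -9, Pow(5, 2))), -2) = Mul(Add(-4, Mul(Rational(-3, 5), -9, 25)), -2) = Mul(Add(-4, 135), -2) = Mul(131, -2) = -262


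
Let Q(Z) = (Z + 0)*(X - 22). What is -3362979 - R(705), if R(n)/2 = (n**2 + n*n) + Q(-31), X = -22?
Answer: -5353807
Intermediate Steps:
Q(Z) = -44*Z (Q(Z) = (Z + 0)*(-22 - 22) = Z*(-44) = -44*Z)
R(n) = 2728 + 4*n**2 (R(n) = 2*((n**2 + n*n) - 44*(-31)) = 2*((n**2 + n**2) + 1364) = 2*(2*n**2 + 1364) = 2*(1364 + 2*n**2) = 2728 + 4*n**2)
-3362979 - R(705) = -3362979 - (2728 + 4*705**2) = -3362979 - (2728 + 4*497025) = -3362979 - (2728 + 1988100) = -3362979 - 1*1990828 = -3362979 - 1990828 = -5353807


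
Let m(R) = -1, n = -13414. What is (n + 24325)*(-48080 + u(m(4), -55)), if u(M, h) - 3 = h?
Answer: -525168252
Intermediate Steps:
u(M, h) = 3 + h
(n + 24325)*(-48080 + u(m(4), -55)) = (-13414 + 24325)*(-48080 + (3 - 55)) = 10911*(-48080 - 52) = 10911*(-48132) = -525168252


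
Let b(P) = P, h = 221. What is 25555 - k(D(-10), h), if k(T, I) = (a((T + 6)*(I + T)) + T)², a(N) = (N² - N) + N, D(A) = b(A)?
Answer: -507408304721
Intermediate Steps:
D(A) = A
a(N) = N²
k(T, I) = (T + (6 + T)²*(I + T)²)² (k(T, I) = (((T + 6)*(I + T))² + T)² = (((6 + T)*(I + T))² + T)² = ((6 + T)²*(I + T)² + T)² = (T + (6 + T)²*(I + T)²)²)
25555 - k(D(-10), h) = 25555 - (-10 + ((-10)² + 6*221 + 6*(-10) + 221*(-10))²)² = 25555 - (-10 + (100 + 1326 - 60 - 2210)²)² = 25555 - (-10 + (-844)²)² = 25555 - (-10 + 712336)² = 25555 - 1*712326² = 25555 - 1*507408330276 = 25555 - 507408330276 = -507408304721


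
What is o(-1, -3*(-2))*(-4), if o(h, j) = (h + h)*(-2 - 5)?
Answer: -56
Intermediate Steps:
o(h, j) = -14*h (o(h, j) = (2*h)*(-7) = -14*h)
o(-1, -3*(-2))*(-4) = -14*(-1)*(-4) = 14*(-4) = -56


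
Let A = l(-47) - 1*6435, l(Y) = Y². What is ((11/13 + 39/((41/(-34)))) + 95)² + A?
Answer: -54873010/284089 ≈ -193.15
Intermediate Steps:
A = -4226 (A = (-47)² - 1*6435 = 2209 - 6435 = -4226)
((11/13 + 39/((41/(-34)))) + 95)² + A = ((11/13 + 39/((41/(-34)))) + 95)² - 4226 = ((11*(1/13) + 39/((41*(-1/34)))) + 95)² - 4226 = ((11/13 + 39/(-41/34)) + 95)² - 4226 = ((11/13 + 39*(-34/41)) + 95)² - 4226 = ((11/13 - 1326/41) + 95)² - 4226 = (-16787/533 + 95)² - 4226 = (33848/533)² - 4226 = 1145687104/284089 - 4226 = -54873010/284089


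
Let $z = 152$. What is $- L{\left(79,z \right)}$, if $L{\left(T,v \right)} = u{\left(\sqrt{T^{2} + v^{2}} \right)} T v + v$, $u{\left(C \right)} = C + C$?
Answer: $-152 - 24016 \sqrt{29345} \approx -4.1142 \cdot 10^{6}$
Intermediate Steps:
$u{\left(C \right)} = 2 C$
$L{\left(T,v \right)} = v + 2 T v \sqrt{T^{2} + v^{2}}$ ($L{\left(T,v \right)} = 2 \sqrt{T^{2} + v^{2}} T v + v = 2 T \sqrt{T^{2} + v^{2}} v + v = 2 T v \sqrt{T^{2} + v^{2}} + v = v + 2 T v \sqrt{T^{2} + v^{2}}$)
$- L{\left(79,z \right)} = - 152 \left(1 + 2 \cdot 79 \sqrt{79^{2} + 152^{2}}\right) = - 152 \left(1 + 2 \cdot 79 \sqrt{6241 + 23104}\right) = - 152 \left(1 + 2 \cdot 79 \sqrt{29345}\right) = - 152 \left(1 + 158 \sqrt{29345}\right) = - (152 + 24016 \sqrt{29345}) = -152 - 24016 \sqrt{29345}$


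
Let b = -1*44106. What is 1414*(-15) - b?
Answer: 22896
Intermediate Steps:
b = -44106
1414*(-15) - b = 1414*(-15) - 1*(-44106) = -21210 + 44106 = 22896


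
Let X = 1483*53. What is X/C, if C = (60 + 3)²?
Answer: 78599/3969 ≈ 19.803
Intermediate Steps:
X = 78599
C = 3969 (C = 63² = 3969)
X/C = 78599/3969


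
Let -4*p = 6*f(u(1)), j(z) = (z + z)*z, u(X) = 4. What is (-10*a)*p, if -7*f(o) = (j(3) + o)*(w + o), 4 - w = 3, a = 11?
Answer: -18150/7 ≈ -2592.9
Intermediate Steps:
j(z) = 2*z² (j(z) = (2*z)*z = 2*z²)
w = 1 (w = 4 - 1*3 = 4 - 3 = 1)
f(o) = -(1 + o)*(18 + o)/7 (f(o) = -(2*3² + o)*(1 + o)/7 = -(2*9 + o)*(1 + o)/7 = -(18 + o)*(1 + o)/7 = -(1 + o)*(18 + o)/7)
p = 165/7 (p = -3*(-18/7 - 19/7*4 - ⅐*4²)/2 = -3*(-18/7 - 76/7 - ⅐*16)/2 = -3*(-18/7 - 76/7 - 16/7)/2 = -3*(-110)/(2*7) = -¼*(-660/7) = 165/7 ≈ 23.571)
(-10*a)*p = -10*11*(165/7) = -110*165/7 = -18150/7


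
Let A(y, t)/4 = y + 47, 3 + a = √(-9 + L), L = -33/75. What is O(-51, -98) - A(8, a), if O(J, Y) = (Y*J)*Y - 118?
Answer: -490142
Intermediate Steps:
L = -11/25 (L = -33*1/75 = -11/25 ≈ -0.44000)
a = -3 + 2*I*√59/5 (a = -3 + √(-9 - 11/25) = -3 + √(-236/25) = -3 + 2*I*√59/5 ≈ -3.0 + 3.0725*I)
O(J, Y) = -118 + J*Y² (O(J, Y) = (J*Y)*Y - 118 = J*Y² - 118 = -118 + J*Y²)
A(y, t) = 188 + 4*y (A(y, t) = 4*(y + 47) = 4*(47 + y) = 188 + 4*y)
O(-51, -98) - A(8, a) = (-118 - 51*(-98)²) - (188 + 4*8) = (-118 - 51*9604) - (188 + 32) = (-118 - 489804) - 1*220 = -489922 - 220 = -490142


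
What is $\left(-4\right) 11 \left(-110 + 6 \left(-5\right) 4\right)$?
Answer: $10120$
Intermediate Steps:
$\left(-4\right) 11 \left(-110 + 6 \left(-5\right) 4\right) = - 44 \left(-110 - 120\right) = \left(-44\right) \left(-230\right) = 10120$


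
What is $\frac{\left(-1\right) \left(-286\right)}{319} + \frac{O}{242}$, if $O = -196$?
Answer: $\frac{304}{3509} \approx 0.086634$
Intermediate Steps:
$\frac{\left(-1\right) \left(-286\right)}{319} + \frac{O}{242} = \frac{\left(-1\right) \left(-286\right)}{319} - \frac{196}{242} = 286 \cdot \frac{1}{319} - \frac{98}{121} = \frac{26}{29} - \frac{98}{121} = \frac{304}{3509}$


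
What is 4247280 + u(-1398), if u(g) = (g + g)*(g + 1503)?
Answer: 3953700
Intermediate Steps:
u(g) = 2*g*(1503 + g) (u(g) = (2*g)*(1503 + g) = 2*g*(1503 + g))
4247280 + u(-1398) = 4247280 + 2*(-1398)*(1503 - 1398) = 4247280 + 2*(-1398)*105 = 4247280 - 293580 = 3953700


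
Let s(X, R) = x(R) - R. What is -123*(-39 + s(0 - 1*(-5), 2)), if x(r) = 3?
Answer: 4674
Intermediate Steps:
s(X, R) = 3 - R
-123*(-39 + s(0 - 1*(-5), 2)) = -123*(-39 + (3 - 1*2)) = -123*(-39 + (3 - 2)) = -123*(-39 + 1) = -123*(-38) = 4674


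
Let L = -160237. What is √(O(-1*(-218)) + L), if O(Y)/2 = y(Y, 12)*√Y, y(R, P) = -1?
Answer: √(-160237 - 2*√218) ≈ 400.33*I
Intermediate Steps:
O(Y) = -2*√Y (O(Y) = 2*(-√Y) = -2*√Y)
√(O(-1*(-218)) + L) = √(-2*√218 - 160237) = √(-160237 - 2*√218)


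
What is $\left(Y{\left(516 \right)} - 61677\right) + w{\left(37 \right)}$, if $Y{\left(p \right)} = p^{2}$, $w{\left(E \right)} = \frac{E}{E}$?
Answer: $204580$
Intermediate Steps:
$w{\left(E \right)} = 1$
$\left(Y{\left(516 \right)} - 61677\right) + w{\left(37 \right)} = \left(516^{2} - 61677\right) + 1 = \left(266256 - 61677\right) + 1 = 204579 + 1 = 204580$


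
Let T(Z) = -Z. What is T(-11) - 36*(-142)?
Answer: 5123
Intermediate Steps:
T(-11) - 36*(-142) = -1*(-11) - 36*(-142) = 11 + 5112 = 5123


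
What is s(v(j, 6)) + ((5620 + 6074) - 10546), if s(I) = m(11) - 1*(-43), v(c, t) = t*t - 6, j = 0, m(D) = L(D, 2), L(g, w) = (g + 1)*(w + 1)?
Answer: 1227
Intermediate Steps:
L(g, w) = (1 + g)*(1 + w)
m(D) = 3 + 3*D (m(D) = 1 + D + 2 + D*2 = 1 + D + 2 + 2*D = 3 + 3*D)
v(c, t) = -6 + t² (v(c, t) = t² - 6 = -6 + t²)
s(I) = 79 (s(I) = (3 + 3*11) - 1*(-43) = (3 + 33) + 43 = 36 + 43 = 79)
s(v(j, 6)) + ((5620 + 6074) - 10546) = 79 + ((5620 + 6074) - 10546) = 79 + (11694 - 10546) = 79 + 1148 = 1227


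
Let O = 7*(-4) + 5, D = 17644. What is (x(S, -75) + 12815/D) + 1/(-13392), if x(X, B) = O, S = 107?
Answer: -119614397/5370192 ≈ -22.274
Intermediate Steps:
O = -23 (O = -28 + 5 = -23)
x(X, B) = -23
(x(S, -75) + 12815/D) + 1/(-13392) = (-23 + 12815/17644) + 1/(-13392) = (-23 + 12815*(1/17644)) - 1/13392 = (-23 + 1165/1604) - 1/13392 = -35727/1604 - 1/13392 = -119614397/5370192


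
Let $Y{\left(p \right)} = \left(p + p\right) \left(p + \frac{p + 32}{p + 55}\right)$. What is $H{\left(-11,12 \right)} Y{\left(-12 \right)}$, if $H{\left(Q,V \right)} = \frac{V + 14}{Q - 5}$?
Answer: $- \frac{19344}{43} \approx -449.86$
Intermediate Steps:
$H{\left(Q,V \right)} = \frac{14 + V}{-5 + Q}$
$Y{\left(p \right)} = 2 p \left(p + \frac{32 + p}{55 + p}\right)$
$H{\left(-11,12 \right)} Y{\left(-12 \right)} = \frac{14 + 12}{-5 - 11} \cdot 2 \left(-12\right) \frac{1}{55 - 12} \left(32 + \left(-12\right)^{2} + 56 \left(-12\right)\right) = \frac{1}{-16} \cdot 26 \cdot 2 \left(-12\right) \frac{1}{43} \left(32 + 144 - 672\right) = \left(- \frac{1}{16}\right) 26 \cdot 2 \left(-12\right) \frac{1}{43} \left(-496\right) = \left(- \frac{13}{8}\right) \frac{11904}{43} = - \frac{19344}{43}$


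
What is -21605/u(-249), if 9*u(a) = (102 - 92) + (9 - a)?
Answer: -194445/268 ≈ -725.54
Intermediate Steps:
u(a) = 19/9 - a/9 (u(a) = ((102 - 92) + (9 - a))/9 = (10 + (9 - a))/9 = (19 - a)/9 = 19/9 - a/9)
-21605/u(-249) = -21605/(19/9 - ⅑*(-249)) = -21605/(19/9 + 83/3) = -21605/268/9 = -21605*9/268 = -194445/268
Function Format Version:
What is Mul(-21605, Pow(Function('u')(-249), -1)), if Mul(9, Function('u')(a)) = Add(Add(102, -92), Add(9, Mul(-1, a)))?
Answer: Rational(-194445, 268) ≈ -725.54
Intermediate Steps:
Function('u')(a) = Add(Rational(19, 9), Mul(Rational(-1, 9), a)) (Function('u')(a) = Mul(Rational(1, 9), Add(Add(102, -92), Add(9, Mul(-1, a)))) = Mul(Rational(1, 9), Add(10, Add(9, Mul(-1, a)))) = Mul(Rational(1, 9), Add(19, Mul(-1, a))) = Add(Rational(19, 9), Mul(Rational(-1, 9), a)))
Mul(-21605, Pow(Function('u')(-249), -1)) = Mul(-21605, Pow(Add(Rational(19, 9), Mul(Rational(-1, 9), -249)), -1)) = Mul(-21605, Pow(Add(Rational(19, 9), Rational(83, 3)), -1)) = Mul(-21605, Pow(Rational(268, 9), -1)) = Mul(-21605, Rational(9, 268)) = Rational(-194445, 268)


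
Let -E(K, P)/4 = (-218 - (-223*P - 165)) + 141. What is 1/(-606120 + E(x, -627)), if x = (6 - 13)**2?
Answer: -1/47188 ≈ -2.1192e-5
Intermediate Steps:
x = 49 (x = (-7)**2 = 49)
E(K, P) = -352 - 892*P (E(K, P) = -4*((-218 - (-223*P - 165)) + 141) = -4*((-218 - (-165 - 223*P)) + 141) = -4*((-218 + (165 + 223*P)) + 141) = -4*((-53 + 223*P) + 141) = -4*(88 + 223*P) = -352 - 892*P)
1/(-606120 + E(x, -627)) = 1/(-606120 + (-352 - 892*(-627))) = 1/(-606120 + (-352 + 559284)) = 1/(-606120 + 558932) = 1/(-47188) = -1/47188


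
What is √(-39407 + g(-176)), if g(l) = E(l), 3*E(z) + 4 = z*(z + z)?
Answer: I*√168819/3 ≈ 136.96*I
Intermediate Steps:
E(z) = -4/3 + 2*z²/3 (E(z) = -4/3 + (z*(z + z))/3 = -4/3 + (z*(2*z))/3 = -4/3 + (2*z²)/3 = -4/3 + 2*z²/3)
g(l) = -4/3 + 2*l²/3
√(-39407 + g(-176)) = √(-39407 + (-4/3 + (⅔)*(-176)²)) = √(-39407 + (-4/3 + (⅔)*30976)) = √(-39407 + (-4/3 + 61952/3)) = √(-39407 + 61948/3) = √(-56273/3) = I*√168819/3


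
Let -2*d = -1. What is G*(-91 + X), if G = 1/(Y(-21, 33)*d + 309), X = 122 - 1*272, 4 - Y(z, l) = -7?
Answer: -482/629 ≈ -0.76630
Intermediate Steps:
d = ½ (d = -½*(-1) = ½ ≈ 0.50000)
Y(z, l) = 11 (Y(z, l) = 4 - 1*(-7) = 4 + 7 = 11)
X = -150 (X = 122 - 272 = -150)
G = 2/629 (G = 1/(11*(½) + 309) = 1/(11/2 + 309) = 1/(629/2) = 2/629 ≈ 0.0031797)
G*(-91 + X) = 2*(-91 - 150)/629 = (2/629)*(-241) = -482/629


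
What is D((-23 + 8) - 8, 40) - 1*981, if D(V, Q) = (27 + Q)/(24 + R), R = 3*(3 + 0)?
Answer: -32306/33 ≈ -978.97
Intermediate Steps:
R = 9 (R = 3*3 = 9)
D(V, Q) = 9/11 + Q/33 (D(V, Q) = (27 + Q)/(24 + 9) = (27 + Q)/33 = (27 + Q)*(1/33) = 9/11 + Q/33)
D((-23 + 8) - 8, 40) - 1*981 = (9/11 + (1/33)*40) - 1*981 = (9/11 + 40/33) - 981 = 67/33 - 981 = -32306/33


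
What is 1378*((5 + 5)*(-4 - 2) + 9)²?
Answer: 3584178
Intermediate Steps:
1378*((5 + 5)*(-4 - 2) + 9)² = 1378*(10*(-6) + 9)² = 1378*(-60 + 9)² = 1378*(-51)² = 1378*2601 = 3584178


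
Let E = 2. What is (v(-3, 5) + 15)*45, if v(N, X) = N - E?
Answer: 450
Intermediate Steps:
v(N, X) = -2 + N (v(N, X) = N - 1*2 = N - 2 = -2 + N)
(v(-3, 5) + 15)*45 = ((-2 - 3) + 15)*45 = (-5 + 15)*45 = 10*45 = 450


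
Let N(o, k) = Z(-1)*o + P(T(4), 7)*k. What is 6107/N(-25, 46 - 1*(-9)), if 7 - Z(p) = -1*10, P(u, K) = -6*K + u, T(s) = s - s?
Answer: -6107/2735 ≈ -2.2329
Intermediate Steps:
T(s) = 0
P(u, K) = u - 6*K
Z(p) = 17 (Z(p) = 7 - (-1)*10 = 7 - 1*(-10) = 7 + 10 = 17)
N(o, k) = -42*k + 17*o (N(o, k) = 17*o + (0 - 6*7)*k = 17*o + (0 - 42)*k = 17*o - 42*k = -42*k + 17*o)
6107/N(-25, 46 - 1*(-9)) = 6107/(-42*(46 - 1*(-9)) + 17*(-25)) = 6107/(-42*(46 + 9) - 425) = 6107/(-42*55 - 425) = 6107/(-2310 - 425) = 6107/(-2735) = 6107*(-1/2735) = -6107/2735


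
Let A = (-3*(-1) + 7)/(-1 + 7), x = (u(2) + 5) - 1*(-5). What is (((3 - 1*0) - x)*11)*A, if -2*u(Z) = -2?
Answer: -440/3 ≈ -146.67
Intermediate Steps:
u(Z) = 1 (u(Z) = -½*(-2) = 1)
x = 11 (x = (1 + 5) - 1*(-5) = 6 + 5 = 11)
A = 5/3 (A = (3 + 7)/6 = 10*(⅙) = 5/3 ≈ 1.6667)
(((3 - 1*0) - x)*11)*A = (((3 - 1*0) - 1*11)*11)*(5/3) = (((3 + 0) - 11)*11)*(5/3) = ((3 - 11)*11)*(5/3) = -8*11*(5/3) = -88*5/3 = -440/3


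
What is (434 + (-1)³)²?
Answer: 187489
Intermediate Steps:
(434 + (-1)³)² = (434 - 1)² = 433² = 187489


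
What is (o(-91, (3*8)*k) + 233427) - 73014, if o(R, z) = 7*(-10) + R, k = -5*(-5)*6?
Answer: 160252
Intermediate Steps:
k = 150 (k = 25*6 = 150)
o(R, z) = -70 + R
(o(-91, (3*8)*k) + 233427) - 73014 = ((-70 - 91) + 233427) - 73014 = (-161 + 233427) - 73014 = 233266 - 73014 = 160252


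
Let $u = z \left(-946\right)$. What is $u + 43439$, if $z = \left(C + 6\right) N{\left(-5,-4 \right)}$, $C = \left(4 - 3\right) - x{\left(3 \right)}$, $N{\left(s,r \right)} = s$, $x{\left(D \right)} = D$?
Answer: $62359$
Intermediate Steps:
$C = -2$ ($C = \left(4 - 3\right) - 3 = 1 - 3 = -2$)
$z = -20$ ($z = \left(-2 + 6\right) \left(-5\right) = 4 \left(-5\right) = -20$)
$u = 18920$ ($u = \left(-20\right) \left(-946\right) = 18920$)
$u + 43439 = 18920 + 43439 = 62359$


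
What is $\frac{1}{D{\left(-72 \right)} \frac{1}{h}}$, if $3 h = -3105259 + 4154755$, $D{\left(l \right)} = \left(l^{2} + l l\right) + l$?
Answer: $\frac{43729}{1287} \approx 33.977$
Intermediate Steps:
$D{\left(l \right)} = l + 2 l^{2}$ ($D{\left(l \right)} = \left(l^{2} + l^{2}\right) + l = 2 l^{2} + l = l + 2 l^{2}$)
$h = 349832$ ($h = \frac{-3105259 + 4154755}{3} = \frac{1}{3} \cdot 1049496 = 349832$)
$\frac{1}{D{\left(-72 \right)} \frac{1}{h}} = \frac{1}{- 72 \left(1 + 2 \left(-72\right)\right) \frac{1}{349832}} = \frac{1}{- 72 \left(1 - 144\right) \frac{1}{349832}} = \frac{1}{\left(-72\right) \left(-143\right) \frac{1}{349832}} = \frac{1}{10296 \cdot \frac{1}{349832}} = \frac{1}{\frac{1287}{43729}} = \frac{43729}{1287}$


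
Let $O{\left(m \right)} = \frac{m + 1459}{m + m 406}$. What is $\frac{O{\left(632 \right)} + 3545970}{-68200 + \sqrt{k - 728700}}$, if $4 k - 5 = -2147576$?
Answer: $- \frac{2827536627050100}{54397095390433} - \frac{912108589371 i \sqrt{5062371}}{2393472197179052} \approx -51.98 - 0.85742 i$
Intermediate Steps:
$k = - \frac{2147571}{4}$ ($k = \frac{5}{4} + \frac{1}{4} \left(-2147576\right) = \frac{5}{4} - 536894 = - \frac{2147571}{4} \approx -5.3689 \cdot 10^{5}$)
$O{\left(m \right)} = \frac{1459 + m}{407 m}$ ($O{\left(m \right)} = \frac{1459 + m}{m + 406 m} = \frac{1459 + m}{407 m}$)
$\frac{O{\left(632 \right)} + 3545970}{-68200 + \sqrt{k - 728700}} = \frac{\frac{1459 + 632}{407 \cdot 632} + 3545970}{-68200 + \sqrt{- \frac{2147571}{4} - 728700}} = \frac{\frac{1}{407} \cdot \frac{1}{632} \cdot 2091 + 3545970}{-68200 + \sqrt{- \frac{5062371}{4}}} = \frac{\frac{2091}{257224} + 3545970}{-68200 + \frac{i \sqrt{5062371}}{2}} = \frac{912108589371}{257224 \left(-68200 + \frac{i \sqrt{5062371}}{2}\right)}$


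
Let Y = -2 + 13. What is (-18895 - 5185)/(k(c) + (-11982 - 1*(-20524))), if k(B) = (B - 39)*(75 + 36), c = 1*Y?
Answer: -12040/2717 ≈ -4.4314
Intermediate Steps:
Y = 11
c = 11 (c = 1*11 = 11)
k(B) = -4329 + 111*B (k(B) = (-39 + B)*111 = -4329 + 111*B)
(-18895 - 5185)/(k(c) + (-11982 - 1*(-20524))) = (-18895 - 5185)/((-4329 + 111*11) + (-11982 - 1*(-20524))) = -24080/((-4329 + 1221) + (-11982 + 20524)) = -24080/(-3108 + 8542) = -24080/5434 = -24080*1/5434 = -12040/2717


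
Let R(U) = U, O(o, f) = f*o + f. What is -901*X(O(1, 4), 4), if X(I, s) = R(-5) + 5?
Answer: 0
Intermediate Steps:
O(o, f) = f + f*o
X(I, s) = 0 (X(I, s) = -5 + 5 = 0)
-901*X(O(1, 4), 4) = -901*0 = 0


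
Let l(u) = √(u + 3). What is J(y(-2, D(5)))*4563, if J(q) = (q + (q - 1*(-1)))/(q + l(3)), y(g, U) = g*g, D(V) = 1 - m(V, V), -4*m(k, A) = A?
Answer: 82134/5 - 41067*√6/10 ≈ 6367.5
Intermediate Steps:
m(k, A) = -A/4
l(u) = √(3 + u)
D(V) = 1 + V/4 (D(V) = 1 - (-1)*V/4 = 1 + V/4)
y(g, U) = g²
J(q) = (1 + 2*q)/(q + √6) (J(q) = (q + (q - 1*(-1)))/(q + √(3 + 3)) = (q + (q + 1))/(q + √6) = (q + (1 + q))/(q + √6) = (1 + 2*q)/(q + √6))
J(y(-2, D(5)))*4563 = ((1 + 2*(-2)²)/((-2)² + √6))*4563 = ((1 + 2*4)/(4 + √6))*4563 = ((1 + 8)/(4 + √6))*4563 = (9/(4 + √6))*4563 = 41067/(4 + √6)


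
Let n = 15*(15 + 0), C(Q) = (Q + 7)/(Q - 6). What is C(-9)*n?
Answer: 30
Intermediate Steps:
C(Q) = (7 + Q)/(-6 + Q)
n = 225 (n = 15*15 = 225)
C(-9)*n = ((7 - 9)/(-6 - 9))*225 = (-2/(-15))*225 = -1/15*(-2)*225 = (2/15)*225 = 30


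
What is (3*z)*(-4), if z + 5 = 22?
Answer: -204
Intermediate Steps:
z = 17 (z = -5 + 22 = 17)
(3*z)*(-4) = (3*17)*(-4) = 51*(-4) = -204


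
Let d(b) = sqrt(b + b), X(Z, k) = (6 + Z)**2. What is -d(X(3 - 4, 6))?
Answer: -5*sqrt(2) ≈ -7.0711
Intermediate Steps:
d(b) = sqrt(2)*sqrt(b) (d(b) = sqrt(2*b) = sqrt(2)*sqrt(b))
-d(X(3 - 4, 6)) = -sqrt(2)*sqrt((6 + (3 - 4))**2) = -sqrt(2)*sqrt((6 - 1)**2) = -sqrt(2)*sqrt(5**2) = -sqrt(2)*sqrt(25) = -sqrt(2)*5 = -5*sqrt(2)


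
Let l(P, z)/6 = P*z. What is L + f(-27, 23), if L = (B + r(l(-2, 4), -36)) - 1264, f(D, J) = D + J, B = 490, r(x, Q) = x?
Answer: -826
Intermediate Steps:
l(P, z) = 6*P*z (l(P, z) = 6*(P*z) = 6*P*z)
L = -822 (L = (490 + 6*(-2)*4) - 1264 = (490 - 48) - 1264 = 442 - 1264 = -822)
L + f(-27, 23) = -822 + (-27 + 23) = -822 - 4 = -826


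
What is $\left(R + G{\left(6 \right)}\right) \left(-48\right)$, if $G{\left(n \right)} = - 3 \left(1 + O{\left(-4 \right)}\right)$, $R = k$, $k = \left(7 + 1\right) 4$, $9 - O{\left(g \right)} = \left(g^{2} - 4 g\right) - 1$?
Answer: $-4560$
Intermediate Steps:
$O{\left(g \right)} = 10 - g^{2} + 4 g$ ($O{\left(g \right)} = 9 - \left(\left(g^{2} - 4 g\right) - 1\right) = 9 - \left(-1 + g^{2} - 4 g\right) = 9 + \left(1 - g^{2} + 4 g\right) = 10 - g^{2} + 4 g$)
$k = 32$ ($k = 8 \cdot 4 = 32$)
$R = 32$
$G{\left(n \right)} = 63$ ($G{\left(n \right)} = - 3 \left(1 + \left(10 - \left(-4\right)^{2} + 4 \left(-4\right)\right)\right) = - 3 \left(1 - 22\right) = \left(-3\right) \left(-21\right) = 63$)
$\left(R + G{\left(6 \right)}\right) \left(-48\right) = \left(32 + 63\right) \left(-48\right) = 95 \left(-48\right) = -4560$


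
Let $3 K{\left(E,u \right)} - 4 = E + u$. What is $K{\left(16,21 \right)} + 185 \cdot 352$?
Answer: $\frac{195401}{3} \approx 65134.0$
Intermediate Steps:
$K{\left(E,u \right)} = \frac{4}{3} + \frac{E}{3} + \frac{u}{3}$ ($K{\left(E,u \right)} = \frac{4}{3} + \frac{E + u}{3} = \frac{4}{3} + \left(\frac{E}{3} + \frac{u}{3}\right) = \frac{4}{3} + \frac{E}{3} + \frac{u}{3}$)
$K{\left(16,21 \right)} + 185 \cdot 352 = \left(\frac{4}{3} + \frac{1}{3} \cdot 16 + \frac{1}{3} \cdot 21\right) + 185 \cdot 352 = \left(\frac{4}{3} + \frac{16}{3} + 7\right) + 65120 = \frac{41}{3} + 65120 = \frac{195401}{3}$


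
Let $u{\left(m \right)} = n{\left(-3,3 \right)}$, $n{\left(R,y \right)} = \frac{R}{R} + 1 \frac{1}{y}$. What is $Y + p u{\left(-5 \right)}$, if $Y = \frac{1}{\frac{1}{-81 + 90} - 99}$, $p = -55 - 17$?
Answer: $- \frac{85449}{890} \approx -96.01$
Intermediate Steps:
$n{\left(R,y \right)} = 1 + \frac{1}{y}$
$u{\left(m \right)} = \frac{4}{3}$ ($u{\left(m \right)} = \frac{1 + 3}{3} = \frac{1}{3} \cdot 4 = \frac{4}{3}$)
$p = -72$ ($p = -55 - 17 = -72$)
$Y = - \frac{9}{890}$ ($Y = \frac{1}{\frac{1}{9} - 99} = \frac{1}{- \frac{890}{9}} = - \frac{9}{890} \approx -0.010112$)
$Y + p u{\left(-5 \right)} = - \frac{9}{890} - 96 = - \frac{85449}{890}$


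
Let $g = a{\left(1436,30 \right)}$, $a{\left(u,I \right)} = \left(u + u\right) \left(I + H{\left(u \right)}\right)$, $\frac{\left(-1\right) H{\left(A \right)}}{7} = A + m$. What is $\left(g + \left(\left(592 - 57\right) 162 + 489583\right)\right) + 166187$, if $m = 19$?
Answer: $-28422720$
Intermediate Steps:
$H{\left(A \right)} = -133 - 7 A$ ($H{\left(A \right)} = - 7 \left(A + 19\right) = - 7 \left(19 + A\right) = -133 - 7 A$)
$a{\left(u,I \right)} = 2 u \left(-133 + I - 7 u\right)$ ($a{\left(u,I \right)} = \left(u + u\right) \left(I - \left(133 + 7 u\right)\right) = 2 u \left(-133 + I - 7 u\right)$)
$g = -29165160$ ($g = 2 \cdot 1436 \left(-133 + 30 - 10052\right) = 2 \cdot 1436 \left(-10155\right) = -29165160$)
$\left(g + \left(\left(592 - 57\right) 162 + 489583\right)\right) + 166187 = \left(-29165160 + \left(\left(592 - 57\right) 162 + 489583\right)\right) + 166187 = \left(-29165160 + \left(535 \cdot 162 + 489583\right)\right) + 166187 = \left(-29165160 + \left(86670 + 489583\right)\right) + 166187 = \left(-29165160 + 576253\right) + 166187 = -28588907 + 166187 = -28422720$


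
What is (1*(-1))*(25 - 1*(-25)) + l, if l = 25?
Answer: -25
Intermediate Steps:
(1*(-1))*(25 - 1*(-25)) + l = (1*(-1))*(25 - 1*(-25)) + 25 = -(25 + 25) + 25 = -1*50 + 25 = -50 + 25 = -25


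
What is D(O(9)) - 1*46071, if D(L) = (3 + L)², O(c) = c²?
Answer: -39015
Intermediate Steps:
D(O(9)) - 1*46071 = (3 + 9²)² - 1*46071 = (3 + 81)² - 46071 = 84² - 46071 = 7056 - 46071 = -39015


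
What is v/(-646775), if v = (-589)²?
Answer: -346921/646775 ≈ -0.53639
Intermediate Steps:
v = 346921
v/(-646775) = 346921/(-646775) = 346921*(-1/646775) = -346921/646775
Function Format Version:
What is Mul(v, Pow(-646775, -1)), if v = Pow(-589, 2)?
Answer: Rational(-346921, 646775) ≈ -0.53639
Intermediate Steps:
v = 346921
Mul(v, Pow(-646775, -1)) = Mul(346921, Pow(-646775, -1)) = Mul(346921, Rational(-1, 646775)) = Rational(-346921, 646775)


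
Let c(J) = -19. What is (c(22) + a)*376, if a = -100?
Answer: -44744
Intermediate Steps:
(c(22) + a)*376 = (-19 - 100)*376 = -119*376 = -44744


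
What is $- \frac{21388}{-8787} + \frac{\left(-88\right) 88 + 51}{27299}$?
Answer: $\frac{516272621}{239876313} \approx 2.1522$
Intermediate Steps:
$- \frac{21388}{-8787} + \frac{\left(-88\right) 88 + 51}{27299} = \left(-21388\right) \left(- \frac{1}{8787}\right) + \left(-7744 + 51\right) \frac{1}{27299} = \frac{21388}{8787} - \frac{7693}{27299} = \frac{516272621}{239876313}$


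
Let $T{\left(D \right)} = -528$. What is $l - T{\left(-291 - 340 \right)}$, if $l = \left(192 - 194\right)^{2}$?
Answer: $532$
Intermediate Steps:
$l = 4$ ($l = \left(-2\right)^{2} = 4$)
$l - T{\left(-291 - 340 \right)} = 4 - -528 = 4 + 528 = 532$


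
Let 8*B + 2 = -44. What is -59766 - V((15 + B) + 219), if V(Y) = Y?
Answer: -239977/4 ≈ -59994.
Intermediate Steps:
B = -23/4 (B = -1/4 + (1/8)*(-44) = -1/4 - 11/2 = -23/4 ≈ -5.7500)
-59766 - V((15 + B) + 219) = -59766 - ((15 - 23/4) + 219) = -59766 - (37/4 + 219) = -59766 - 1*913/4 = -59766 - 913/4 = -239977/4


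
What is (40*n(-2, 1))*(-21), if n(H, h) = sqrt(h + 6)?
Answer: -840*sqrt(7) ≈ -2222.4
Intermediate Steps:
n(H, h) = sqrt(6 + h)
(40*n(-2, 1))*(-21) = (40*sqrt(6 + 1))*(-21) = (40*sqrt(7))*(-21) = -840*sqrt(7)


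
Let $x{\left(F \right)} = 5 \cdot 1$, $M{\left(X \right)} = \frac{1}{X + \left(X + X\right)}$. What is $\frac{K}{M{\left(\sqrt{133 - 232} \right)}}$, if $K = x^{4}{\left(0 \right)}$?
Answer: $5625 i \sqrt{11} \approx 18656.0 i$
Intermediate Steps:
$M{\left(X \right)} = \frac{1}{3 X}$ ($M{\left(X \right)} = \frac{1}{X + 2 X} = \frac{1}{3 X}$)
$x{\left(F \right)} = 5$
$K = 625$ ($K = 5^{4} = 625$)
$\frac{K}{M{\left(\sqrt{133 - 232} \right)}} = \frac{625}{\frac{1}{3} \frac{1}{\sqrt{133 - 232}}} = \frac{625}{\frac{1}{3} \frac{1}{\sqrt{-99}}} = \frac{625}{\frac{1}{3} \frac{1}{3 i \sqrt{11}}} = \frac{625}{\frac{1}{3} \left(- \frac{i \sqrt{11}}{33}\right)} = \frac{625}{\left(- \frac{1}{99}\right) i \sqrt{11}} = 625 \cdot 9 i \sqrt{11} = 5625 i \sqrt{11}$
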